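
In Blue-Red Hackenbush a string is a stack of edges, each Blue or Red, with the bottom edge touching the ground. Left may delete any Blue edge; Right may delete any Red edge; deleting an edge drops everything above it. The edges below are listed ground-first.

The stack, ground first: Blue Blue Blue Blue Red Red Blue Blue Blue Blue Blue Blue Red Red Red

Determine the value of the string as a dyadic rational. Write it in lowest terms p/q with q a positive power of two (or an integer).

7153/2048

Build val(s[:k]) for k = 1..15, string s = Blue Blue Blue Blue Red Red Blue Blue Blue Blue Blue Blue Red Red Red.
val(B) = { 0 | ∅ } -> 1
val(BB) = { 0, 1 | ∅ } -> 2
val(BBB) = { 0, 1, 2 | ∅ } -> 3
val(BBBB) = { 0, 1, 2, 3 | ∅ } -> 4
val(BBBBR) = { 0, 1, 2, 3 | 4 } -> 7/2
val(BBBBRR) = { 0, 1, 2, 3 | 7/2, 4 } -> 13/4
val(BBBBRRB) = { 0, 1, 2, 3, 13/4 | 7/2, 4 } -> 27/8
val(BBBBRRBB) = { 0, 1, 2, 3, 13/4, 27/8 | 7/2, 4 } -> 55/16
val(BBBBRRBBB) = { 0, 1, 2, 3, 13/4, 27/8, 55/16 | 7/2, 4 } -> 111/32
val(BBBBRRBBBB) = { 0, 1, 2, 3, 13/4, 27/8, 55/16, 111/32 | 7/2, 4 } -> 223/64
val(BBBBRRBBBBB) = { 0, 1, 2, 3, 13/4, 27/8, 55/16, 111/32, 223/64 | 7/2, 4 } -> 447/128
val(BBBBRRBBBBBB) = { 0, 1, 2, 3, 13/4, 27/8, 55/16, 111/32, 223/64, 447/128 | 7/2, 4 } -> 895/256
val(BBBBRRBBBBBBR) = { 0, 1, 2, 3, 13/4, 27/8, 55/16, 111/32, 223/64, 447/128 | 895/256, 7/2, 4 } -> 1789/512
val(BBBBRRBBBBBBRR) = { 0, 1, 2, 3, 13/4, 27/8, 55/16, 111/32, 223/64, 447/128 | 1789/512, 895/256, 7/2, 4 } -> 3577/1024
val(BBBBRRBBBBBBRRR) = { 0, 1, 2, 3, 13/4, 27/8, 55/16, 111/32, 223/64, 447/128 | 3577/1024, 1789/512, 895/256, 7/2, 4 } -> 7153/2048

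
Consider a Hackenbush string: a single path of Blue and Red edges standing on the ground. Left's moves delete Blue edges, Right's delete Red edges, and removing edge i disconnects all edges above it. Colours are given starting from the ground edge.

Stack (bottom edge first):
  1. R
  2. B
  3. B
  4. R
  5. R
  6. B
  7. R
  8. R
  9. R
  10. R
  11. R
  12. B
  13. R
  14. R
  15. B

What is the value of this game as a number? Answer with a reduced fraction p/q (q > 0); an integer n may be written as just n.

Prefix values for R B B R R B R R R R R B R R B via {L|R} + simplicity:
edge 1 of 15 (R): { — | 0 } → -1
edge 2 of 15 (B): { -1 | 0 } → -1/2
edge 3 of 15 (B): { -1 -1/2 | 0 } → -1/4
edge 4 of 15 (R): { -1 -1/2 | -1/4 0 } → -3/8
edge 5 of 15 (R): { -1 -1/2 | -3/8 -1/4 0 } → -7/16
edge 6 of 15 (B): { -1 -1/2 -7/16 | -3/8 -1/4 0 } → -13/32
edge 7 of 15 (R): { -1 -1/2 -7/16 | -13/32 -3/8 -1/4 0 } → -27/64
edge 8 of 15 (R): { -1 -1/2 -7/16 | -27/64 -13/32 -3/8 -1/4 0 } → -55/128
edge 9 of 15 (R): { -1 -1/2 -7/16 | -55/128 -27/64 -13/32 -3/8 -1/4 0 } → -111/256
edge 10 of 15 (R): { -1 -1/2 -7/16 | -111/256 -55/128 -27/64 -13/32 -3/8 -1/4 0 } → -223/512
edge 11 of 15 (R): { -1 -1/2 -7/16 | -223/512 -111/256 -55/128 -27/64 -13/32 -3/8 -1/4 0 } → -447/1024
edge 12 of 15 (B): { -1 -1/2 -7/16 -447/1024 | -223/512 -111/256 -55/128 -27/64 -13/32 -3/8 -1/4 0 } → -893/2048
edge 13 of 15 (R): { -1 -1/2 -7/16 -447/1024 | -893/2048 -223/512 -111/256 -55/128 -27/64 -13/32 -3/8 -1/4 0 } → -1787/4096
edge 14 of 15 (R): { -1 -1/2 -7/16 -447/1024 | -1787/4096 -893/2048 -223/512 -111/256 -55/128 -27/64 -13/32 -3/8 -1/4 0 } → -3575/8192
edge 15 of 15 (B): { -1 -1/2 -7/16 -447/1024 -3575/8192 | -1787/4096 -893/2048 -223/512 -111/256 -55/128 -27/64 -13/32 -3/8 -1/4 0 } → -7149/16384

-7149/16384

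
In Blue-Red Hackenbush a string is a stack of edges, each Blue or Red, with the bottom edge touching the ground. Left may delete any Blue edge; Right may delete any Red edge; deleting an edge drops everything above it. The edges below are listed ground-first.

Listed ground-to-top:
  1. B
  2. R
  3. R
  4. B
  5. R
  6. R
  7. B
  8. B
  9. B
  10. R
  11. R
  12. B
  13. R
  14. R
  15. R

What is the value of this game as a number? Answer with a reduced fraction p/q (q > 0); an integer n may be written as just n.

5009/16384

Recurse on prefixes of the 15-edge string B R R B R R B B B R R B R R R:
1 of 15 · B · max L 0 · min R +∞ gives 1
2 of 15 · BR · max L 0 · min R 1 gives 1/2
3 of 15 · BRR · max L 0 · min R 1/2 gives 1/4
4 of 15 · BRRB · max L 1/4 · min R 1/2 gives 3/8
5 of 15 · BRRBR · max L 1/4 · min R 3/8 gives 5/16
6 of 15 · BRRBRR · max L 1/4 · min R 5/16 gives 9/32
7 of 15 · BRRBRRB · max L 9/32 · min R 5/16 gives 19/64
8 of 15 · BRRBRRBB · max L 19/64 · min R 5/16 gives 39/128
9 of 15 · BRRBRRBBB · max L 39/128 · min R 5/16 gives 79/256
10 of 15 · BRRBRRBBBR · max L 39/128 · min R 79/256 gives 157/512
11 of 15 · BRRBRRBBBRR · max L 39/128 · min R 157/512 gives 313/1024
12 of 15 · BRRBRRBBBRRB · max L 313/1024 · min R 157/512 gives 627/2048
13 of 15 · BRRBRRBBBRRBR · max L 313/1024 · min R 627/2048 gives 1253/4096
14 of 15 · BRRBRRBBBRRBRR · max L 313/1024 · min R 1253/4096 gives 2505/8192
15 of 15 · BRRBRRBBBRRBRRR · max L 313/1024 · min R 2505/8192 gives 5009/16384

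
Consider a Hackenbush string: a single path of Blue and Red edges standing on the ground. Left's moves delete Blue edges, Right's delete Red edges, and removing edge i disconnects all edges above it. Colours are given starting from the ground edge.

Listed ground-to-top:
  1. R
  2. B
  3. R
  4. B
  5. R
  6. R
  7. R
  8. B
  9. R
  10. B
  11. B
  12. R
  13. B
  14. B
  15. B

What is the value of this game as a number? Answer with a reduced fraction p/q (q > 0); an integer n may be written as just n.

-11921/16384

step 1: add R to get R; options L={ (no moves) } R={ 0 } = -1
step 2: add B to get RB; options L={ -1 } R={ 0 } = -1/2
step 3: add R to get RBR; options L={ -1 } R={ -1/2; 0 } = -3/4
step 4: add B to get RBRB; options L={ -1; -3/4 } R={ -1/2; 0 } = -5/8
step 5: add R to get RBRBR; options L={ -1; -3/4 } R={ -5/8; -1/2; 0 } = -11/16
step 6: add R to get RBRBRR; options L={ -1; -3/4 } R={ -11/16; -5/8; -1/2; 0 } = -23/32
step 7: add R to get RBRBRRR; options L={ -1; -3/4 } R={ -23/32; -11/16; -5/8; -1/2; 0 } = -47/64
step 8: add B to get RBRBRRRB; options L={ -1; -3/4; -47/64 } R={ -23/32; -11/16; -5/8; -1/2; 0 } = -93/128
step 9: add R to get RBRBRRRBR; options L={ -1; -3/4; -47/64 } R={ -93/128; -23/32; -11/16; -5/8; -1/2; 0 } = -187/256
step 10: add B to get RBRBRRRBRB; options L={ -1; -3/4; -47/64; -187/256 } R={ -93/128; -23/32; -11/16; -5/8; -1/2; 0 } = -373/512
step 11: add B to get RBRBRRRBRBB; options L={ -1; -3/4; -47/64; -187/256; -373/512 } R={ -93/128; -23/32; -11/16; -5/8; -1/2; 0 } = -745/1024
step 12: add R to get RBRBRRRBRBBR; options L={ -1; -3/4; -47/64; -187/256; -373/512 } R={ -745/1024; -93/128; -23/32; -11/16; -5/8; -1/2; 0 } = -1491/2048
step 13: add B to get RBRBRRRBRBBRB; options L={ -1; -3/4; -47/64; -187/256; -373/512; -1491/2048 } R={ -745/1024; -93/128; -23/32; -11/16; -5/8; -1/2; 0 } = -2981/4096
step 14: add B to get RBRBRRRBRBBRBB; options L={ -1; -3/4; -47/64; -187/256; -373/512; -1491/2048; -2981/4096 } R={ -745/1024; -93/128; -23/32; -11/16; -5/8; -1/2; 0 } = -5961/8192
step 15: add B to get RBRBRRRBRBBRBBB; options L={ -1; -3/4; -47/64; -187/256; -373/512; -1491/2048; -2981/4096; -5961/8192 } R={ -745/1024; -93/128; -23/32; -11/16; -5/8; -1/2; 0 } = -11921/16384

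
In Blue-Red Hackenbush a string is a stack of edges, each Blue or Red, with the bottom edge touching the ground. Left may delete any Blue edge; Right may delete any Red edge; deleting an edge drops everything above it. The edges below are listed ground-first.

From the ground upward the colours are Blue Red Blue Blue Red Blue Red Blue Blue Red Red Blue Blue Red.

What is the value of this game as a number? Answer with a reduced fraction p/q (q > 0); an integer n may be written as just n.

1 of 14 · B · max L 0 · min R +∞ — 1
2 of 14 · BR · max L 0 · min R 1 — 1/2
3 of 14 · BRB · max L 1/2 · min R 1 — 3/4
4 of 14 · BRBB · max L 3/4 · min R 1 — 7/8
5 of 14 · BRBBR · max L 3/4 · min R 7/8 — 13/16
6 of 14 · BRBBRB · max L 13/16 · min R 7/8 — 27/32
7 of 14 · BRBBRBR · max L 13/16 · min R 27/32 — 53/64
8 of 14 · BRBBRBRB · max L 53/64 · min R 27/32 — 107/128
9 of 14 · BRBBRBRBB · max L 107/128 · min R 27/32 — 215/256
10 of 14 · BRBBRBRBBR · max L 107/128 · min R 215/256 — 429/512
11 of 14 · BRBBRBRBBRR · max L 107/128 · min R 429/512 — 857/1024
12 of 14 · BRBBRBRBBRRB · max L 857/1024 · min R 429/512 — 1715/2048
13 of 14 · BRBBRBRBBRRBB · max L 1715/2048 · min R 429/512 — 3431/4096
14 of 14 · BRBBRBRBBRRBBR · max L 1715/2048 · min R 3431/4096 — 6861/8192

6861/8192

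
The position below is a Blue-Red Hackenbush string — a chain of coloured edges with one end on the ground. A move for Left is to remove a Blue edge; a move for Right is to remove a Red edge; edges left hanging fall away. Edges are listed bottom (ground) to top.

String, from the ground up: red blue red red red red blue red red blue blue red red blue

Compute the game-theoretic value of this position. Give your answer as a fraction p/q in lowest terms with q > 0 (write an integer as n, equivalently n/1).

-7885/8192

Recurse on prefixes of the 14-edge string red blue red red red red blue red red blue blue red red blue:
1 of 14 · r · max L −∞ · min R 0 — -1
2 of 14 · rb · max L -1 · min R 0 — -1/2
3 of 14 · rbr · max L -1 · min R -1/2 — -3/4
4 of 14 · rbrr · max L -1 · min R -3/4 — -7/8
5 of 14 · rbrrr · max L -1 · min R -7/8 — -15/16
6 of 14 · rbrrrr · max L -1 · min R -15/16 — -31/32
7 of 14 · rbrrrrb · max L -31/32 · min R -15/16 — -61/64
8 of 14 · rbrrrrbr · max L -31/32 · min R -61/64 — -123/128
9 of 14 · rbrrrrbrr · max L -31/32 · min R -123/128 — -247/256
10 of 14 · rbrrrrbrrb · max L -247/256 · min R -123/128 — -493/512
11 of 14 · rbrrrrbrrbb · max L -493/512 · min R -123/128 — -985/1024
12 of 14 · rbrrrrbrrbbr · max L -493/512 · min R -985/1024 — -1971/2048
13 of 14 · rbrrrrbrrbbrr · max L -493/512 · min R -1971/2048 — -3943/4096
14 of 14 · rbrrrrbrrbbrrb · max L -3943/4096 · min R -1971/2048 — -7885/8192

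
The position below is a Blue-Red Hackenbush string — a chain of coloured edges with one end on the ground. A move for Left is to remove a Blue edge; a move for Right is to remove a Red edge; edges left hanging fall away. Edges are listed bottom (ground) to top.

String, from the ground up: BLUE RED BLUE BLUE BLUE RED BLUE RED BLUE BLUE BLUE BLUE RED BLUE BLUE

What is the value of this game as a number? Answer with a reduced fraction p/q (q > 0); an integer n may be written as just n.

B: Left { 0 }, Right { — } so simplest 1
BR: Left { 0 }, Right { 1 } so simplest 1/2
BRB: Left { 0; 1/2 }, Right { 1 } so simplest 3/4
BRBB: Left { 0; 1/2; 3/4 }, Right { 1 } so simplest 7/8
BRBBB: Left { 0; 1/2; 3/4; 7/8 }, Right { 1 } so simplest 15/16
BRBBBR: Left { 0; 1/2; 3/4; 7/8 }, Right { 15/16; 1 } so simplest 29/32
BRBBBRB: Left { 0; 1/2; 3/4; 7/8; 29/32 }, Right { 15/16; 1 } so simplest 59/64
BRBBBRBR: Left { 0; 1/2; 3/4; 7/8; 29/32 }, Right { 59/64; 15/16; 1 } so simplest 117/128
BRBBBRBRB: Left { 0; 1/2; 3/4; 7/8; 29/32; 117/128 }, Right { 59/64; 15/16; 1 } so simplest 235/256
BRBBBRBRBB: Left { 0; 1/2; 3/4; 7/8; 29/32; 117/128; 235/256 }, Right { 59/64; 15/16; 1 } so simplest 471/512
BRBBBRBRBBB: Left { 0; 1/2; 3/4; 7/8; 29/32; 117/128; 235/256; 471/512 }, Right { 59/64; 15/16; 1 } so simplest 943/1024
BRBBBRBRBBBB: Left { 0; 1/2; 3/4; 7/8; 29/32; 117/128; 235/256; 471/512; 943/1024 }, Right { 59/64; 15/16; 1 } so simplest 1887/2048
BRBBBRBRBBBBR: Left { 0; 1/2; 3/4; 7/8; 29/32; 117/128; 235/256; 471/512; 943/1024 }, Right { 1887/2048; 59/64; 15/16; 1 } so simplest 3773/4096
BRBBBRBRBBBBRB: Left { 0; 1/2; 3/4; 7/8; 29/32; 117/128; 235/256; 471/512; 943/1024; 3773/4096 }, Right { 1887/2048; 59/64; 15/16; 1 } so simplest 7547/8192
BRBBBRBRBBBBRBB: Left { 0; 1/2; 3/4; 7/8; 29/32; 117/128; 235/256; 471/512; 943/1024; 3773/4096; 7547/8192 }, Right { 1887/2048; 59/64; 15/16; 1 } so simplest 15095/16384

15095/16384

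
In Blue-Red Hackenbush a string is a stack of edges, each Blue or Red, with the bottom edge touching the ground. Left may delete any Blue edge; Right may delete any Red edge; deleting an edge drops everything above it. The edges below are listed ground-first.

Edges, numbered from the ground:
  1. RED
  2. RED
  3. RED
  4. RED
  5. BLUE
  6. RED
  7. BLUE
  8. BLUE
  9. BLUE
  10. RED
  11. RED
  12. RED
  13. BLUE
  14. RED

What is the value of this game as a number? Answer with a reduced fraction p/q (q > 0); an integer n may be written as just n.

-3643/1024

1 of 14 · R · max L −∞ · min R 0 — -1
2 of 14 · RR · max L −∞ · min R -1 — -2
3 of 14 · RRR · max L −∞ · min R -2 — -3
4 of 14 · RRRR · max L −∞ · min R -3 — -4
5 of 14 · RRRRB · max L -4 · min R -3 — -7/2
6 of 14 · RRRRBR · max L -4 · min R -7/2 — -15/4
7 of 14 · RRRRBRB · max L -15/4 · min R -7/2 — -29/8
8 of 14 · RRRRBRBB · max L -29/8 · min R -7/2 — -57/16
9 of 14 · RRRRBRBBB · max L -57/16 · min R -7/2 — -113/32
10 of 14 · RRRRBRBBBR · max L -57/16 · min R -113/32 — -227/64
11 of 14 · RRRRBRBBBRR · max L -57/16 · min R -227/64 — -455/128
12 of 14 · RRRRBRBBBRRR · max L -57/16 · min R -455/128 — -911/256
13 of 14 · RRRRBRBBBRRRB · max L -911/256 · min R -455/128 — -1821/512
14 of 14 · RRRRBRBBBRRRBR · max L -911/256 · min R -1821/512 — -3643/1024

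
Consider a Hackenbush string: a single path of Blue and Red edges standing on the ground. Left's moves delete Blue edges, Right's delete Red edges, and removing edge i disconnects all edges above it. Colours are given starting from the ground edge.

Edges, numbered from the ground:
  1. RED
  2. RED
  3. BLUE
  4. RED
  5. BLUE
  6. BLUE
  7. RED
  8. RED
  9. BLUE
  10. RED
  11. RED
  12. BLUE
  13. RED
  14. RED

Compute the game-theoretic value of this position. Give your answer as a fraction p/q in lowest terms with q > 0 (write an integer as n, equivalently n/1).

R: Left { · }, Right { 0 } => simplest -1
RR: Left { · }, Right { -1, 0 } => simplest -2
RRB: Left { -2 }, Right { -1, 0 } => simplest -3/2
RRBR: Left { -2 }, Right { -3/2, -1, 0 } => simplest -7/4
RRBRB: Left { -2, -7/4 }, Right { -3/2, -1, 0 } => simplest -13/8
RRBRBB: Left { -2, -7/4, -13/8 }, Right { -3/2, -1, 0 } => simplest -25/16
RRBRBBR: Left { -2, -7/4, -13/8 }, Right { -25/16, -3/2, -1, 0 } => simplest -51/32
RRBRBBRR: Left { -2, -7/4, -13/8 }, Right { -51/32, -25/16, -3/2, -1, 0 } => simplest -103/64
RRBRBBRRB: Left { -2, -7/4, -13/8, -103/64 }, Right { -51/32, -25/16, -3/2, -1, 0 } => simplest -205/128
RRBRBBRRBR: Left { -2, -7/4, -13/8, -103/64 }, Right { -205/128, -51/32, -25/16, -3/2, -1, 0 } => simplest -411/256
RRBRBBRRBRR: Left { -2, -7/4, -13/8, -103/64 }, Right { -411/256, -205/128, -51/32, -25/16, -3/2, -1, 0 } => simplest -823/512
RRBRBBRRBRRB: Left { -2, -7/4, -13/8, -103/64, -823/512 }, Right { -411/256, -205/128, -51/32, -25/16, -3/2, -1, 0 } => simplest -1645/1024
RRBRBBRRBRRBR: Left { -2, -7/4, -13/8, -103/64, -823/512 }, Right { -1645/1024, -411/256, -205/128, -51/32, -25/16, -3/2, -1, 0 } => simplest -3291/2048
RRBRBBRRBRRBRR: Left { -2, -7/4, -13/8, -103/64, -823/512 }, Right { -3291/2048, -1645/1024, -411/256, -205/128, -51/32, -25/16, -3/2, -1, 0 } => simplest -6583/4096

-6583/4096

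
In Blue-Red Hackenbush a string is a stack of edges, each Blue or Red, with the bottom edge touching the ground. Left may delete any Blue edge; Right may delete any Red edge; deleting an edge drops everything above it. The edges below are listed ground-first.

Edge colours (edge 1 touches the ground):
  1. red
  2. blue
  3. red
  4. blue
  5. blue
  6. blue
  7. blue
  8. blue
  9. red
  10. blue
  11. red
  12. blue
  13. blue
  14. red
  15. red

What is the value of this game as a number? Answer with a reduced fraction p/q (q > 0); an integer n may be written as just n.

Prefix values for red blue red blue blue blue blue blue red blue red blue blue red red via {L|R} + simplicity:
edge 1 of 15 (red): {  | 0 } -> -1
edge 2 of 15 (blue): { -1 | 0 } -> -1/2
edge 3 of 15 (red): { -1 | -1/2,0 } -> -3/4
edge 4 of 15 (blue): { -1,-3/4 | -1/2,0 } -> -5/8
edge 5 of 15 (blue): { -1,-3/4,-5/8 | -1/2,0 } -> -9/16
edge 6 of 15 (blue): { -1,-3/4,-5/8,-9/16 | -1/2,0 } -> -17/32
edge 7 of 15 (blue): { -1,-3/4,-5/8,-9/16,-17/32 | -1/2,0 } -> -33/64
edge 8 of 15 (blue): { -1,-3/4,-5/8,-9/16,-17/32,-33/64 | -1/2,0 } -> -65/128
edge 9 of 15 (red): { -1,-3/4,-5/8,-9/16,-17/32,-33/64 | -65/128,-1/2,0 } -> -131/256
edge 10 of 15 (blue): { -1,-3/4,-5/8,-9/16,-17/32,-33/64,-131/256 | -65/128,-1/2,0 } -> -261/512
edge 11 of 15 (red): { -1,-3/4,-5/8,-9/16,-17/32,-33/64,-131/256 | -261/512,-65/128,-1/2,0 } -> -523/1024
edge 12 of 15 (blue): { -1,-3/4,-5/8,-9/16,-17/32,-33/64,-131/256,-523/1024 | -261/512,-65/128,-1/2,0 } -> -1045/2048
edge 13 of 15 (blue): { -1,-3/4,-5/8,-9/16,-17/32,-33/64,-131/256,-523/1024,-1045/2048 | -261/512,-65/128,-1/2,0 } -> -2089/4096
edge 14 of 15 (red): { -1,-3/4,-5/8,-9/16,-17/32,-33/64,-131/256,-523/1024,-1045/2048 | -2089/4096,-261/512,-65/128,-1/2,0 } -> -4179/8192
edge 15 of 15 (red): { -1,-3/4,-5/8,-9/16,-17/32,-33/64,-131/256,-523/1024,-1045/2048 | -4179/8192,-2089/4096,-261/512,-65/128,-1/2,0 } -> -8359/16384

-8359/16384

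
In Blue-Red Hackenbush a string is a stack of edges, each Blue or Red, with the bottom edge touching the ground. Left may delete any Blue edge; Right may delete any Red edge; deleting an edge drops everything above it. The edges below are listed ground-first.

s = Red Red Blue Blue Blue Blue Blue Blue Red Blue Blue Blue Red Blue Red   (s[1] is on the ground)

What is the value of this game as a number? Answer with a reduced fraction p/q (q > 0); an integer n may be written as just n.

-8331/8192

Prefix values for Red Red Blue Blue Blue Blue Blue Blue Red Blue Blue Blue Red Blue Red via {L|R} + simplicity:
step 1: add Red to get R; options L={ (no moves) } R={ 0 } = -1
step 2: add Red to get RR; options L={ (no moves) } R={ -1,0 } = -2
step 3: add Blue to get RRB; options L={ -2 } R={ -1,0 } = -3/2
step 4: add Blue to get RRBB; options L={ -2,-3/2 } R={ -1,0 } = -5/4
step 5: add Blue to get RRBBB; options L={ -2,-3/2,-5/4 } R={ -1,0 } = -9/8
step 6: add Blue to get RRBBBB; options L={ -2,-3/2,-5/4,-9/8 } R={ -1,0 } = -17/16
step 7: add Blue to get RRBBBBB; options L={ -2,-3/2,-5/4,-9/8,-17/16 } R={ -1,0 } = -33/32
step 8: add Blue to get RRBBBBBB; options L={ -2,-3/2,-5/4,-9/8,-17/16,-33/32 } R={ -1,0 } = -65/64
step 9: add Red to get RRBBBBBBR; options L={ -2,-3/2,-5/4,-9/8,-17/16,-33/32 } R={ -65/64,-1,0 } = -131/128
step 10: add Blue to get RRBBBBBBRB; options L={ -2,-3/2,-5/4,-9/8,-17/16,-33/32,-131/128 } R={ -65/64,-1,0 } = -261/256
step 11: add Blue to get RRBBBBBBRBB; options L={ -2,-3/2,-5/4,-9/8,-17/16,-33/32,-131/128,-261/256 } R={ -65/64,-1,0 } = -521/512
step 12: add Blue to get RRBBBBBBRBBB; options L={ -2,-3/2,-5/4,-9/8,-17/16,-33/32,-131/128,-261/256,-521/512 } R={ -65/64,-1,0 } = -1041/1024
step 13: add Red to get RRBBBBBBRBBBR; options L={ -2,-3/2,-5/4,-9/8,-17/16,-33/32,-131/128,-261/256,-521/512 } R={ -1041/1024,-65/64,-1,0 } = -2083/2048
step 14: add Blue to get RRBBBBBBRBBBRB; options L={ -2,-3/2,-5/4,-9/8,-17/16,-33/32,-131/128,-261/256,-521/512,-2083/2048 } R={ -1041/1024,-65/64,-1,0 } = -4165/4096
step 15: add Red to get RRBBBBBBRBBBRBR; options L={ -2,-3/2,-5/4,-9/8,-17/16,-33/32,-131/128,-261/256,-521/512,-2083/2048 } R={ -4165/4096,-1041/1024,-65/64,-1,0 } = -8331/8192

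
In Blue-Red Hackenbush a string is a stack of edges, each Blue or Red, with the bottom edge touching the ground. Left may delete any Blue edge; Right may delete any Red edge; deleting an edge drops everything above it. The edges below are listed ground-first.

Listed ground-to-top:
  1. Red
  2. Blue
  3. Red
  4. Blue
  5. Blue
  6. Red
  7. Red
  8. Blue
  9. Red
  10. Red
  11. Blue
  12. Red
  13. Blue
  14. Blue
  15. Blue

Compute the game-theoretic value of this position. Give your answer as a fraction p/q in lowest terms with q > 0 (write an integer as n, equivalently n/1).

-9937/16384

Build v(s[:k]) for k = 1..15, string s = Red Blue Red Blue Blue Red Red Blue Red Red Blue Red Blue Blue Blue.
edge 1 of 15 (Red): { — | 0 } => -1
edge 2 of 15 (Blue): { -1 | 0 } => -1/2
edge 3 of 15 (Red): { -1 | -1/2; 0 } => -3/4
edge 4 of 15 (Blue): { -1; -3/4 | -1/2; 0 } => -5/8
edge 5 of 15 (Blue): { -1; -3/4; -5/8 | -1/2; 0 } => -9/16
edge 6 of 15 (Red): { -1; -3/4; -5/8 | -9/16; -1/2; 0 } => -19/32
edge 7 of 15 (Red): { -1; -3/4; -5/8 | -19/32; -9/16; -1/2; 0 } => -39/64
edge 8 of 15 (Blue): { -1; -3/4; -5/8; -39/64 | -19/32; -9/16; -1/2; 0 } => -77/128
edge 9 of 15 (Red): { -1; -3/4; -5/8; -39/64 | -77/128; -19/32; -9/16; -1/2; 0 } => -155/256
edge 10 of 15 (Red): { -1; -3/4; -5/8; -39/64 | -155/256; -77/128; -19/32; -9/16; -1/2; 0 } => -311/512
edge 11 of 15 (Blue): { -1; -3/4; -5/8; -39/64; -311/512 | -155/256; -77/128; -19/32; -9/16; -1/2; 0 } => -621/1024
edge 12 of 15 (Red): { -1; -3/4; -5/8; -39/64; -311/512 | -621/1024; -155/256; -77/128; -19/32; -9/16; -1/2; 0 } => -1243/2048
edge 13 of 15 (Blue): { -1; -3/4; -5/8; -39/64; -311/512; -1243/2048 | -621/1024; -155/256; -77/128; -19/32; -9/16; -1/2; 0 } => -2485/4096
edge 14 of 15 (Blue): { -1; -3/4; -5/8; -39/64; -311/512; -1243/2048; -2485/4096 | -621/1024; -155/256; -77/128; -19/32; -9/16; -1/2; 0 } => -4969/8192
edge 15 of 15 (Blue): { -1; -3/4; -5/8; -39/64; -311/512; -1243/2048; -2485/4096; -4969/8192 | -621/1024; -155/256; -77/128; -19/32; -9/16; -1/2; 0 } => -9937/16384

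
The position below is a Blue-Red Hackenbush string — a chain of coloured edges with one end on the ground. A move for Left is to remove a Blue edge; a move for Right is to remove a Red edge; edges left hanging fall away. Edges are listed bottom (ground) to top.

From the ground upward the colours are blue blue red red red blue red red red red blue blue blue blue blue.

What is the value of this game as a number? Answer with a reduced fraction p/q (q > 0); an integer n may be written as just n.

val_1 [b]  L=[0]  R=[]  — 1
val_2 [bb]  L=[0 1]  R=[]  — 2
val_3 [bbr]  L=[0 1]  R=[2]  — 3/2
val_4 [bbrr]  L=[0 1]  R=[3/2 2]  — 5/4
val_5 [bbrrr]  L=[0 1]  R=[5/4 3/2 2]  — 9/8
val_6 [bbrrrb]  L=[0 1 9/8]  R=[5/4 3/2 2]  — 19/16
val_7 [bbrrrbr]  L=[0 1 9/8]  R=[19/16 5/4 3/2 2]  — 37/32
val_8 [bbrrrbrr]  L=[0 1 9/8]  R=[37/32 19/16 5/4 3/2 2]  — 73/64
val_9 [bbrrrbrrr]  L=[0 1 9/8]  R=[73/64 37/32 19/16 5/4 3/2 2]  — 145/128
val_10 [bbrrrbrrrr]  L=[0 1 9/8]  R=[145/128 73/64 37/32 19/16 5/4 3/2 2]  — 289/256
val_11 [bbrrrbrrrrb]  L=[0 1 9/8 289/256]  R=[145/128 73/64 37/32 19/16 5/4 3/2 2]  — 579/512
val_12 [bbrrrbrrrrbb]  L=[0 1 9/8 289/256 579/512]  R=[145/128 73/64 37/32 19/16 5/4 3/2 2]  — 1159/1024
val_13 [bbrrrbrrrrbbb]  L=[0 1 9/8 289/256 579/512 1159/1024]  R=[145/128 73/64 37/32 19/16 5/4 3/2 2]  — 2319/2048
val_14 [bbrrrbrrrrbbbb]  L=[0 1 9/8 289/256 579/512 1159/1024 2319/2048]  R=[145/128 73/64 37/32 19/16 5/4 3/2 2]  — 4639/4096
val_15 [bbrrrbrrrrbbbbb]  L=[0 1 9/8 289/256 579/512 1159/1024 2319/2048 4639/4096]  R=[145/128 73/64 37/32 19/16 5/4 3/2 2]  — 9279/8192

9279/8192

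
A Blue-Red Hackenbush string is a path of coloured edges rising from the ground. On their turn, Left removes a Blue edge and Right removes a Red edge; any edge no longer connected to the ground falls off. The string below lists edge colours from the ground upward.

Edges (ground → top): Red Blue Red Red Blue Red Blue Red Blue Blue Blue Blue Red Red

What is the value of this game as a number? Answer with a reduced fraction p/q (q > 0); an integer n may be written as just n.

-6791/8192

Prefix values for Red Blue Red Red Blue Red Blue Red Blue Blue Blue Blue Red Red via {L|R} + simplicity:
val(R) = {  | 0 } gives -1
val(RB) = { -1 | 0 } gives -1/2
val(RBR) = { -1 | -1/2, 0 } gives -3/4
val(RBRR) = { -1 | -3/4, -1/2, 0 } gives -7/8
val(RBRRB) = { -1, -7/8 | -3/4, -1/2, 0 } gives -13/16
val(RBRRBR) = { -1, -7/8 | -13/16, -3/4, -1/2, 0 } gives -27/32
val(RBRRBRB) = { -1, -7/8, -27/32 | -13/16, -3/4, -1/2, 0 } gives -53/64
val(RBRRBRBR) = { -1, -7/8, -27/32 | -53/64, -13/16, -3/4, -1/2, 0 } gives -107/128
val(RBRRBRBRB) = { -1, -7/8, -27/32, -107/128 | -53/64, -13/16, -3/4, -1/2, 0 } gives -213/256
val(RBRRBRBRBB) = { -1, -7/8, -27/32, -107/128, -213/256 | -53/64, -13/16, -3/4, -1/2, 0 } gives -425/512
val(RBRRBRBRBBB) = { -1, -7/8, -27/32, -107/128, -213/256, -425/512 | -53/64, -13/16, -3/4, -1/2, 0 } gives -849/1024
val(RBRRBRBRBBBB) = { -1, -7/8, -27/32, -107/128, -213/256, -425/512, -849/1024 | -53/64, -13/16, -3/4, -1/2, 0 } gives -1697/2048
val(RBRRBRBRBBBBR) = { -1, -7/8, -27/32, -107/128, -213/256, -425/512, -849/1024 | -1697/2048, -53/64, -13/16, -3/4, -1/2, 0 } gives -3395/4096
val(RBRRBRBRBBBBRR) = { -1, -7/8, -27/32, -107/128, -213/256, -425/512, -849/1024 | -3395/4096, -1697/2048, -53/64, -13/16, -3/4, -1/2, 0 } gives -6791/8192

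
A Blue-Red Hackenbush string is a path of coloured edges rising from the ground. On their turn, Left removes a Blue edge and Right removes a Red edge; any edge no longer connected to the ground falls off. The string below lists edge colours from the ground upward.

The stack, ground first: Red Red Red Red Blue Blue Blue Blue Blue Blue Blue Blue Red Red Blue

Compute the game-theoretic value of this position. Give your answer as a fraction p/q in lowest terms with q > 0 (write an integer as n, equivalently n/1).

step 1: add Red to get R; options L={ ∅ } R={ 0 } so -1
step 2: add Red to get RR; options L={ ∅ } R={ -1,0 } so -2
step 3: add Red to get RRR; options L={ ∅ } R={ -2,-1,0 } so -3
step 4: add Red to get RRRR; options L={ ∅ } R={ -3,-2,-1,0 } so -4
step 5: add Blue to get RRRRB; options L={ -4 } R={ -3,-2,-1,0 } so -7/2
step 6: add Blue to get RRRRBB; options L={ -4,-7/2 } R={ -3,-2,-1,0 } so -13/4
step 7: add Blue to get RRRRBBB; options L={ -4,-7/2,-13/4 } R={ -3,-2,-1,0 } so -25/8
step 8: add Blue to get RRRRBBBB; options L={ -4,-7/2,-13/4,-25/8 } R={ -3,-2,-1,0 } so -49/16
step 9: add Blue to get RRRRBBBBB; options L={ -4,-7/2,-13/4,-25/8,-49/16 } R={ -3,-2,-1,0 } so -97/32
step 10: add Blue to get RRRRBBBBBB; options L={ -4,-7/2,-13/4,-25/8,-49/16,-97/32 } R={ -3,-2,-1,0 } so -193/64
step 11: add Blue to get RRRRBBBBBBB; options L={ -4,-7/2,-13/4,-25/8,-49/16,-97/32,-193/64 } R={ -3,-2,-1,0 } so -385/128
step 12: add Blue to get RRRRBBBBBBBB; options L={ -4,-7/2,-13/4,-25/8,-49/16,-97/32,-193/64,-385/128 } R={ -3,-2,-1,0 } so -769/256
step 13: add Red to get RRRRBBBBBBBBR; options L={ -4,-7/2,-13/4,-25/8,-49/16,-97/32,-193/64,-385/128 } R={ -769/256,-3,-2,-1,0 } so -1539/512
step 14: add Red to get RRRRBBBBBBBBRR; options L={ -4,-7/2,-13/4,-25/8,-49/16,-97/32,-193/64,-385/128 } R={ -1539/512,-769/256,-3,-2,-1,0 } so -3079/1024
step 15: add Blue to get RRRRBBBBBBBBRRB; options L={ -4,-7/2,-13/4,-25/8,-49/16,-97/32,-193/64,-385/128,-3079/1024 } R={ -1539/512,-769/256,-3,-2,-1,0 } so -6157/2048

-6157/2048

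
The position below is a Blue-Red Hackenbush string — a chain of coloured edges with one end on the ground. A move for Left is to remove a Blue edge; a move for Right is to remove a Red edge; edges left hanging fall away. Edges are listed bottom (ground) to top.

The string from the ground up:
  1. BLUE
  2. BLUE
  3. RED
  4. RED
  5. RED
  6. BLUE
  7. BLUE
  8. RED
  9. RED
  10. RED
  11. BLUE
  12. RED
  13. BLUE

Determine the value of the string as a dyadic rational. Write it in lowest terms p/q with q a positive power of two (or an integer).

2443/2048

Prefix values for BLUE BLUE RED RED RED BLUE BLUE RED RED RED BLUE RED BLUE via {L|R} + simplicity:
1 of 13 · B · max L 0 · min R +∞ gives 1
2 of 13 · BB · max L 1 · min R +∞ gives 2
3 of 13 · BBR · max L 1 · min R 2 gives 3/2
4 of 13 · BBRR · max L 1 · min R 3/2 gives 5/4
5 of 13 · BBRRR · max L 1 · min R 5/4 gives 9/8
6 of 13 · BBRRRB · max L 9/8 · min R 5/4 gives 19/16
7 of 13 · BBRRRBB · max L 19/16 · min R 5/4 gives 39/32
8 of 13 · BBRRRBBR · max L 19/16 · min R 39/32 gives 77/64
9 of 13 · BBRRRBBRR · max L 19/16 · min R 77/64 gives 153/128
10 of 13 · BBRRRBBRRR · max L 19/16 · min R 153/128 gives 305/256
11 of 13 · BBRRRBBRRRB · max L 305/256 · min R 153/128 gives 611/512
12 of 13 · BBRRRBBRRRBR · max L 305/256 · min R 611/512 gives 1221/1024
13 of 13 · BBRRRBBRRRBRB · max L 1221/1024 · min R 611/512 gives 2443/2048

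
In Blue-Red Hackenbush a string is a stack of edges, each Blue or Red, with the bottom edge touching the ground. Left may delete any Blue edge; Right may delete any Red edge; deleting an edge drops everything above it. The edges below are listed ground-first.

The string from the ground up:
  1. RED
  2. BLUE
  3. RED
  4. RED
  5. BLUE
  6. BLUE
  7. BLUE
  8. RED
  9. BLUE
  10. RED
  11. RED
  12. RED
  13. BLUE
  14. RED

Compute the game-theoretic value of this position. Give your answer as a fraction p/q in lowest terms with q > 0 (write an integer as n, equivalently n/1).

step 1: add RED to get R; options L={ none } R={ 0 } => -1
step 2: add BLUE to get RB; options L={ -1 } R={ 0 } => -1/2
step 3: add RED to get RBR; options L={ -1 } R={ -1/2; 0 } => -3/4
step 4: add RED to get RBRR; options L={ -1 } R={ -3/4; -1/2; 0 } => -7/8
step 5: add BLUE to get RBRRB; options L={ -1; -7/8 } R={ -3/4; -1/2; 0 } => -13/16
step 6: add BLUE to get RBRRBB; options L={ -1; -7/8; -13/16 } R={ -3/4; -1/2; 0 } => -25/32
step 7: add BLUE to get RBRRBBB; options L={ -1; -7/8; -13/16; -25/32 } R={ -3/4; -1/2; 0 } => -49/64
step 8: add RED to get RBRRBBBR; options L={ -1; -7/8; -13/16; -25/32 } R={ -49/64; -3/4; -1/2; 0 } => -99/128
step 9: add BLUE to get RBRRBBBRB; options L={ -1; -7/8; -13/16; -25/32; -99/128 } R={ -49/64; -3/4; -1/2; 0 } => -197/256
step 10: add RED to get RBRRBBBRBR; options L={ -1; -7/8; -13/16; -25/32; -99/128 } R={ -197/256; -49/64; -3/4; -1/2; 0 } => -395/512
step 11: add RED to get RBRRBBBRBRR; options L={ -1; -7/8; -13/16; -25/32; -99/128 } R={ -395/512; -197/256; -49/64; -3/4; -1/2; 0 } => -791/1024
step 12: add RED to get RBRRBBBRBRRR; options L={ -1; -7/8; -13/16; -25/32; -99/128 } R={ -791/1024; -395/512; -197/256; -49/64; -3/4; -1/2; 0 } => -1583/2048
step 13: add BLUE to get RBRRBBBRBRRRB; options L={ -1; -7/8; -13/16; -25/32; -99/128; -1583/2048 } R={ -791/1024; -395/512; -197/256; -49/64; -3/4; -1/2; 0 } => -3165/4096
step 14: add RED to get RBRRBBBRBRRRBR; options L={ -1; -7/8; -13/16; -25/32; -99/128; -1583/2048 } R={ -3165/4096; -791/1024; -395/512; -197/256; -49/64; -3/4; -1/2; 0 } => -6331/8192

-6331/8192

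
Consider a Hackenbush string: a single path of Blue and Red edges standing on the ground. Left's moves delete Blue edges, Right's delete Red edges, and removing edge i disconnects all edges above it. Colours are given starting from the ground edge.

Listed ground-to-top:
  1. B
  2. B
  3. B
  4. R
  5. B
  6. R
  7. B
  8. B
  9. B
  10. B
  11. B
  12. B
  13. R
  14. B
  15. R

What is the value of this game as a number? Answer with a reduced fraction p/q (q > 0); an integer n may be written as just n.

11253/4096

g_1 [B]  L=[0]  R=[none]  gives 1
g_2 [BB]  L=[0, 1]  R=[none]  gives 2
g_3 [BBB]  L=[0, 1, 2]  R=[none]  gives 3
g_4 [BBBR]  L=[0, 1, 2]  R=[3]  gives 5/2
g_5 [BBBRB]  L=[0, 1, 2, 5/2]  R=[3]  gives 11/4
g_6 [BBBRBR]  L=[0, 1, 2, 5/2]  R=[11/4, 3]  gives 21/8
g_7 [BBBRBRB]  L=[0, 1, 2, 5/2, 21/8]  R=[11/4, 3]  gives 43/16
g_8 [BBBRBRBB]  L=[0, 1, 2, 5/2, 21/8, 43/16]  R=[11/4, 3]  gives 87/32
g_9 [BBBRBRBBB]  L=[0, 1, 2, 5/2, 21/8, 43/16, 87/32]  R=[11/4, 3]  gives 175/64
g_10 [BBBRBRBBBB]  L=[0, 1, 2, 5/2, 21/8, 43/16, 87/32, 175/64]  R=[11/4, 3]  gives 351/128
g_11 [BBBRBRBBBBB]  L=[0, 1, 2, 5/2, 21/8, 43/16, 87/32, 175/64, 351/128]  R=[11/4, 3]  gives 703/256
g_12 [BBBRBRBBBBBB]  L=[0, 1, 2, 5/2, 21/8, 43/16, 87/32, 175/64, 351/128, 703/256]  R=[11/4, 3]  gives 1407/512
g_13 [BBBRBRBBBBBBR]  L=[0, 1, 2, 5/2, 21/8, 43/16, 87/32, 175/64, 351/128, 703/256]  R=[1407/512, 11/4, 3]  gives 2813/1024
g_14 [BBBRBRBBBBBBRB]  L=[0, 1, 2, 5/2, 21/8, 43/16, 87/32, 175/64, 351/128, 703/256, 2813/1024]  R=[1407/512, 11/4, 3]  gives 5627/2048
g_15 [BBBRBRBBBBBBRBR]  L=[0, 1, 2, 5/2, 21/8, 43/16, 87/32, 175/64, 351/128, 703/256, 2813/1024]  R=[5627/2048, 1407/512, 11/4, 3]  gives 11253/4096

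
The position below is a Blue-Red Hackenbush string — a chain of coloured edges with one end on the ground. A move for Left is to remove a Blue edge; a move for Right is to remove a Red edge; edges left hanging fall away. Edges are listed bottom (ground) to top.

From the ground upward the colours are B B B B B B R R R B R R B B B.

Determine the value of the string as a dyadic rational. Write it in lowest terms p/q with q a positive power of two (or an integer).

2639/512

Prefix values for B B B B B B R R R B R R B B B via {L|R} + simplicity:
1 of 15 · B · max L 0 · min R +∞ = 1
2 of 15 · BB · max L 1 · min R +∞ = 2
3 of 15 · BBB · max L 2 · min R +∞ = 3
4 of 15 · BBBB · max L 3 · min R +∞ = 4
5 of 15 · BBBBB · max L 4 · min R +∞ = 5
6 of 15 · BBBBBB · max L 5 · min R +∞ = 6
7 of 15 · BBBBBBR · max L 5 · min R 6 = 11/2
8 of 15 · BBBBBBRR · max L 5 · min R 11/2 = 21/4
9 of 15 · BBBBBBRRR · max L 5 · min R 21/4 = 41/8
10 of 15 · BBBBBBRRRB · max L 41/8 · min R 21/4 = 83/16
11 of 15 · BBBBBBRRRBR · max L 41/8 · min R 83/16 = 165/32
12 of 15 · BBBBBBRRRBRR · max L 41/8 · min R 165/32 = 329/64
13 of 15 · BBBBBBRRRBRRB · max L 329/64 · min R 165/32 = 659/128
14 of 15 · BBBBBBRRRBRRBB · max L 659/128 · min R 165/32 = 1319/256
15 of 15 · BBBBBBRRRBRRBBB · max L 1319/256 · min R 165/32 = 2639/512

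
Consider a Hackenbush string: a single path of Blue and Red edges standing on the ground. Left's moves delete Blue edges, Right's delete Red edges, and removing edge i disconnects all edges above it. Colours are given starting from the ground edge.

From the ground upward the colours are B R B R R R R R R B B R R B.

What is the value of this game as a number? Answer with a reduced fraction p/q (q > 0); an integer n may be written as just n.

4147/8192

Recurse on prefixes of the 14-edge string B R B R R R R R R B B R R B:
step 1: add B to get B; options L={ 0 } R={ none } => 1
step 2: add R to get BR; options L={ 0 } R={ 1 } => 1/2
step 3: add B to get BRB; options L={ 0,1/2 } R={ 1 } => 3/4
step 4: add R to get BRBR; options L={ 0,1/2 } R={ 3/4,1 } => 5/8
step 5: add R to get BRBRR; options L={ 0,1/2 } R={ 5/8,3/4,1 } => 9/16
step 6: add R to get BRBRRR; options L={ 0,1/2 } R={ 9/16,5/8,3/4,1 } => 17/32
step 7: add R to get BRBRRRR; options L={ 0,1/2 } R={ 17/32,9/16,5/8,3/4,1 } => 33/64
step 8: add R to get BRBRRRRR; options L={ 0,1/2 } R={ 33/64,17/32,9/16,5/8,3/4,1 } => 65/128
step 9: add R to get BRBRRRRRR; options L={ 0,1/2 } R={ 65/128,33/64,17/32,9/16,5/8,3/4,1 } => 129/256
step 10: add B to get BRBRRRRRRB; options L={ 0,1/2,129/256 } R={ 65/128,33/64,17/32,9/16,5/8,3/4,1 } => 259/512
step 11: add B to get BRBRRRRRRBB; options L={ 0,1/2,129/256,259/512 } R={ 65/128,33/64,17/32,9/16,5/8,3/4,1 } => 519/1024
step 12: add R to get BRBRRRRRRBBR; options L={ 0,1/2,129/256,259/512 } R={ 519/1024,65/128,33/64,17/32,9/16,5/8,3/4,1 } => 1037/2048
step 13: add R to get BRBRRRRRRBBRR; options L={ 0,1/2,129/256,259/512 } R={ 1037/2048,519/1024,65/128,33/64,17/32,9/16,5/8,3/4,1 } => 2073/4096
step 14: add B to get BRBRRRRRRBBRRB; options L={ 0,1/2,129/256,259/512,2073/4096 } R={ 1037/2048,519/1024,65/128,33/64,17/32,9/16,5/8,3/4,1 } => 4147/8192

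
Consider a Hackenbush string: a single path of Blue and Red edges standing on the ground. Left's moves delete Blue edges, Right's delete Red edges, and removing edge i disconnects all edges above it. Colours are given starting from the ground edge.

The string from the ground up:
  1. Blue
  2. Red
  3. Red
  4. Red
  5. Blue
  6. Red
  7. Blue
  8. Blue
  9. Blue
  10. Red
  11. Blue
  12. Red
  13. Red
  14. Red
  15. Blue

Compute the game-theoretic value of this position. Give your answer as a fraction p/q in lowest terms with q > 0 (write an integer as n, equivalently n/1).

2979/16384

edge 1 of 15 (Blue): { 0 | · } => 1
edge 2 of 15 (Red): { 0 | 1 } => 1/2
edge 3 of 15 (Red): { 0 | 1/2,1 } => 1/4
edge 4 of 15 (Red): { 0 | 1/4,1/2,1 } => 1/8
edge 5 of 15 (Blue): { 0,1/8 | 1/4,1/2,1 } => 3/16
edge 6 of 15 (Red): { 0,1/8 | 3/16,1/4,1/2,1 } => 5/32
edge 7 of 15 (Blue): { 0,1/8,5/32 | 3/16,1/4,1/2,1 } => 11/64
edge 8 of 15 (Blue): { 0,1/8,5/32,11/64 | 3/16,1/4,1/2,1 } => 23/128
edge 9 of 15 (Blue): { 0,1/8,5/32,11/64,23/128 | 3/16,1/4,1/2,1 } => 47/256
edge 10 of 15 (Red): { 0,1/8,5/32,11/64,23/128 | 47/256,3/16,1/4,1/2,1 } => 93/512
edge 11 of 15 (Blue): { 0,1/8,5/32,11/64,23/128,93/512 | 47/256,3/16,1/4,1/2,1 } => 187/1024
edge 12 of 15 (Red): { 0,1/8,5/32,11/64,23/128,93/512 | 187/1024,47/256,3/16,1/4,1/2,1 } => 373/2048
edge 13 of 15 (Red): { 0,1/8,5/32,11/64,23/128,93/512 | 373/2048,187/1024,47/256,3/16,1/4,1/2,1 } => 745/4096
edge 14 of 15 (Red): { 0,1/8,5/32,11/64,23/128,93/512 | 745/4096,373/2048,187/1024,47/256,3/16,1/4,1/2,1 } => 1489/8192
edge 15 of 15 (Blue): { 0,1/8,5/32,11/64,23/128,93/512,1489/8192 | 745/4096,373/2048,187/1024,47/256,3/16,1/4,1/2,1 } => 2979/16384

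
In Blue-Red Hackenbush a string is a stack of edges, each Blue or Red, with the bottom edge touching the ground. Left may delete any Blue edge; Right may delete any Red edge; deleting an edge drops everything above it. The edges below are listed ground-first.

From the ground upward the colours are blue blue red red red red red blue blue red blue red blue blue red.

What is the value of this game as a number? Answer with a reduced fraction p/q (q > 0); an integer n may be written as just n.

Recurse on prefixes of the 15-edge string blue blue red red red red red blue blue red blue red blue blue red:
b: Left { 0 }, Right { · } -> simplest 1
bb: Left { 0,1 }, Right { · } -> simplest 2
bbr: Left { 0,1 }, Right { 2 } -> simplest 3/2
bbrr: Left { 0,1 }, Right { 3/2,2 } -> simplest 5/4
bbrrr: Left { 0,1 }, Right { 5/4,3/2,2 } -> simplest 9/8
bbrrrr: Left { 0,1 }, Right { 9/8,5/4,3/2,2 } -> simplest 17/16
bbrrrrr: Left { 0,1 }, Right { 17/16,9/8,5/4,3/2,2 } -> simplest 33/32
bbrrrrrb: Left { 0,1,33/32 }, Right { 17/16,9/8,5/4,3/2,2 } -> simplest 67/64
bbrrrrrbb: Left { 0,1,33/32,67/64 }, Right { 17/16,9/8,5/4,3/2,2 } -> simplest 135/128
bbrrrrrbbr: Left { 0,1,33/32,67/64 }, Right { 135/128,17/16,9/8,5/4,3/2,2 } -> simplest 269/256
bbrrrrrbbrb: Left { 0,1,33/32,67/64,269/256 }, Right { 135/128,17/16,9/8,5/4,3/2,2 } -> simplest 539/512
bbrrrrrbbrbr: Left { 0,1,33/32,67/64,269/256 }, Right { 539/512,135/128,17/16,9/8,5/4,3/2,2 } -> simplest 1077/1024
bbrrrrrbbrbrb: Left { 0,1,33/32,67/64,269/256,1077/1024 }, Right { 539/512,135/128,17/16,9/8,5/4,3/2,2 } -> simplest 2155/2048
bbrrrrrbbrbrbb: Left { 0,1,33/32,67/64,269/256,1077/1024,2155/2048 }, Right { 539/512,135/128,17/16,9/8,5/4,3/2,2 } -> simplest 4311/4096
bbrrrrrbbrbrbbr: Left { 0,1,33/32,67/64,269/256,1077/1024,2155/2048 }, Right { 4311/4096,539/512,135/128,17/16,9/8,5/4,3/2,2 } -> simplest 8621/8192

8621/8192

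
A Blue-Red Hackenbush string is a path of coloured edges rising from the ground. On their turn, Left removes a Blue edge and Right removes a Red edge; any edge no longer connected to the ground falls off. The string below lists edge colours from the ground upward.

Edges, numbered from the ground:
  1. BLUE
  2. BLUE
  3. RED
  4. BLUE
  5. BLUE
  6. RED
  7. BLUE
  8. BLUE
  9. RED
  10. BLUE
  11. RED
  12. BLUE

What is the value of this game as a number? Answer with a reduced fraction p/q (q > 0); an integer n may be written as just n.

1 of 12 · B · max L 0 · min R +∞ gives 1
2 of 12 · BB · max L 1 · min R +∞ gives 2
3 of 12 · BBR · max L 1 · min R 2 gives 3/2
4 of 12 · BBRB · max L 3/2 · min R 2 gives 7/4
5 of 12 · BBRBB · max L 7/4 · min R 2 gives 15/8
6 of 12 · BBRBBR · max L 7/4 · min R 15/8 gives 29/16
7 of 12 · BBRBBRB · max L 29/16 · min R 15/8 gives 59/32
8 of 12 · BBRBBRBB · max L 59/32 · min R 15/8 gives 119/64
9 of 12 · BBRBBRBBR · max L 59/32 · min R 119/64 gives 237/128
10 of 12 · BBRBBRBBRB · max L 237/128 · min R 119/64 gives 475/256
11 of 12 · BBRBBRBBRBR · max L 237/128 · min R 475/256 gives 949/512
12 of 12 · BBRBBRBBRBRB · max L 949/512 · min R 475/256 gives 1899/1024

1899/1024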